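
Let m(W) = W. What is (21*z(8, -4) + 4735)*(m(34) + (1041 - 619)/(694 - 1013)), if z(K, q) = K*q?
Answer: 42352712/319 ≈ 1.3277e+5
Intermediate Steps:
(21*z(8, -4) + 4735)*(m(34) + (1041 - 619)/(694 - 1013)) = (21*(8*(-4)) + 4735)*(34 + (1041 - 619)/(694 - 1013)) = (21*(-32) + 4735)*(34 + 422/(-319)) = (-672 + 4735)*(34 + 422*(-1/319)) = 4063*(34 - 422/319) = 4063*(10424/319) = 42352712/319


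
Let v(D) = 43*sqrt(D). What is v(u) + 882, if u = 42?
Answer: 882 + 43*sqrt(42) ≈ 1160.7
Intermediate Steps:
v(u) + 882 = 43*sqrt(42) + 882 = 882 + 43*sqrt(42)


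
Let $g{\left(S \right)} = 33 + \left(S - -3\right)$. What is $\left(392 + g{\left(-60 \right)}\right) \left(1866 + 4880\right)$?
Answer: $2482528$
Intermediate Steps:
$g{\left(S \right)} = 36 + S$ ($g{\left(S \right)} = 33 + \left(S + 3\right) = 33 + \left(3 + S\right) = 36 + S$)
$\left(392 + g{\left(-60 \right)}\right) \left(1866 + 4880\right) = \left(392 + \left(36 - 60\right)\right) \left(1866 + 4880\right) = \left(392 - 24\right) 6746 = 368 \cdot 6746 = 2482528$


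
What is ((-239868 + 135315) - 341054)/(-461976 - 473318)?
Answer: 23453/49226 ≈ 0.47644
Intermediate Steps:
((-239868 + 135315) - 341054)/(-461976 - 473318) = (-104553 - 341054)/(-935294) = -445607*(-1/935294) = 23453/49226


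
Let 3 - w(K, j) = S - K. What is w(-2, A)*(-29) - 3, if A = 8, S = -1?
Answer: -61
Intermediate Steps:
w(K, j) = 4 + K (w(K, j) = 3 - (-1 - K) = 3 + (1 + K) = 4 + K)
w(-2, A)*(-29) - 3 = (4 - 2)*(-29) - 3 = 2*(-29) - 3 = -58 - 3 = -61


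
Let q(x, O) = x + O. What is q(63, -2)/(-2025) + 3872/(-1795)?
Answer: -1590059/726975 ≈ -2.1872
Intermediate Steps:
q(x, O) = O + x
q(63, -2)/(-2025) + 3872/(-1795) = (-2 + 63)/(-2025) + 3872/(-1795) = 61*(-1/2025) + 3872*(-1/1795) = -61/2025 - 3872/1795 = -1590059/726975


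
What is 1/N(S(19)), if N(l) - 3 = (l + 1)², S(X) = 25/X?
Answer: 361/3019 ≈ 0.11958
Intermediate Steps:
N(l) = 3 + (1 + l)² (N(l) = 3 + (l + 1)² = 3 + (1 + l)²)
1/N(S(19)) = 1/(3 + (1 + 25/19)²) = 1/(3 + (44/19)²) = 1/(3 + 1936/361) = 1/(3019/361) = 361/3019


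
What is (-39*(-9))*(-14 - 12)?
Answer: -9126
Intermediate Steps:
(-39*(-9))*(-14 - 12) = 351*(-26) = -9126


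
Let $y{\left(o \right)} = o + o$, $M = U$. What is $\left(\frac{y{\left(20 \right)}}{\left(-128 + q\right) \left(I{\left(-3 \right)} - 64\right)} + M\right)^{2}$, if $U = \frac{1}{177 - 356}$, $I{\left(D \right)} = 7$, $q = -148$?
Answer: $\frac{4592449}{495625856049} \approx 9.266 \cdot 10^{-6}$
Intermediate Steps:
$U = - \frac{1}{179}$ ($U = \frac{1}{-179} = - \frac{1}{179} \approx -0.0055866$)
$M = - \frac{1}{179} \approx -0.0055866$
$y{\left(o \right)} = 2 o$
$\left(\frac{y{\left(20 \right)}}{\left(-128 + q\right) \left(I{\left(-3 \right)} - 64\right)} + M\right)^{2} = \left(\frac{2 \cdot 20}{\left(-128 - 148\right) \left(7 - 64\right)} - \frac{1}{179}\right)^{2} = \left(\frac{40}{\left(-276\right) \left(-57\right)} - \frac{1}{179}\right)^{2} = \left(\frac{40}{15732} - \frac{1}{179}\right)^{2} = \left(40 \cdot \frac{1}{15732} - \frac{1}{179}\right)^{2} = \left(\frac{10}{3933} - \frac{1}{179}\right)^{2} = \left(- \frac{2143}{704007}\right)^{2} = \frac{4592449}{495625856049}$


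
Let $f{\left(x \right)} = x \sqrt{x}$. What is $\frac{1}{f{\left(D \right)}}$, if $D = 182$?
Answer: $\frac{\sqrt{182}}{33124} \approx 0.00040728$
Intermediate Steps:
$f{\left(x \right)} = x^{\frac{3}{2}}$
$\frac{1}{f{\left(D \right)}} = \frac{1}{182^{\frac{3}{2}}} = \frac{1}{182 \sqrt{182}} = \frac{\sqrt{182}}{33124}$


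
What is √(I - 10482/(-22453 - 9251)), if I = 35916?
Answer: √250701878011/2642 ≈ 189.52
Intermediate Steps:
√(I - 10482/(-22453 - 9251)) = √(35916 - 10482/(-22453 - 9251)) = √(35916 - 10482/(-31704)) = √(35916 - 10482*(-1/31704)) = √(35916 + 1747/5284) = √(189781891/5284) = √250701878011/2642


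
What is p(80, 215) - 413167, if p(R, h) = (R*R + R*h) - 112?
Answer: -389679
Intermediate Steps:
p(R, h) = -112 + R² + R*h (p(R, h) = (R² + R*h) - 112 = -112 + R² + R*h)
p(80, 215) - 413167 = (-112 + 80² + 80*215) - 413167 = (-112 + 6400 + 17200) - 413167 = 23488 - 413167 = -389679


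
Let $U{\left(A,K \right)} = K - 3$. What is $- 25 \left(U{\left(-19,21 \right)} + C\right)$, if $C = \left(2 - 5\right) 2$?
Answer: $-300$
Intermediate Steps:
$U{\left(A,K \right)} = -3 + K$
$C = -6$ ($C = \left(-3\right) 2 = -6$)
$- 25 \left(U{\left(-19,21 \right)} + C\right) = - 25 \left(\left(-3 + 21\right) - 6\right) = - 25 \left(18 - 6\right) = \left(-25\right) 12 = -300$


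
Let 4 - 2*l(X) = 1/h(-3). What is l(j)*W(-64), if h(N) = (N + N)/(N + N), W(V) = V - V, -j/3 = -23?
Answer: 0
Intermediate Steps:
j = 69 (j = -3*(-23) = 69)
W(V) = 0
h(N) = 1 (h(N) = (2*N)/((2*N)) = (2*N)*(1/(2*N)) = 1)
l(X) = 3/2 (l(X) = 2 - ½/1 = 2 - ½*1 = 2 - ½ = 3/2)
l(j)*W(-64) = (3/2)*0 = 0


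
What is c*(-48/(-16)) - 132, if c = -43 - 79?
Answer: -498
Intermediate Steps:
c = -122
c*(-48/(-16)) - 132 = -(-5856)/(-16) - 132 = -(-5856)*(-1)/16 - 132 = -122*3 - 132 = -366 - 132 = -498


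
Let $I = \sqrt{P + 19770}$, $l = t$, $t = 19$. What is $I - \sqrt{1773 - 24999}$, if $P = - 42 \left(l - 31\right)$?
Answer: $\sqrt{20274} - 7 i \sqrt{474} \approx 142.39 - 152.4 i$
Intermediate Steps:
$l = 19$
$P = 504$ ($P = - 42 \left(19 - 31\right) = \left(-42\right) \left(-12\right) = 504$)
$I = \sqrt{20274}$ ($I = \sqrt{504 + 19770} = \sqrt{20274} \approx 142.39$)
$I - \sqrt{1773 - 24999} = \sqrt{20274} - \sqrt{1773 - 24999} = \sqrt{20274} - \sqrt{-23226} = \sqrt{20274} - 7 i \sqrt{474}$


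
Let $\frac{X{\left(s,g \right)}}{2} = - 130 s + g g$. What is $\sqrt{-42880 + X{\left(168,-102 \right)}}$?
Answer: $2 i \sqrt{16438} \approx 256.42 i$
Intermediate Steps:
$X{\left(s,g \right)} = - 260 s + 2 g^{2}$ ($X{\left(s,g \right)} = 2 \left(- 130 s + g g\right) = 2 \left(- 130 s + g^{2}\right) = 2 \left(g^{2} - 130 s\right) = - 260 s + 2 g^{2}$)
$\sqrt{-42880 + X{\left(168,-102 \right)}} = \sqrt{-42880 + \left(\left(-260\right) 168 + 2 \left(-102\right)^{2}\right)} = \sqrt{-42880 + \left(-43680 + 2 \cdot 10404\right)} = \sqrt{-42880 + \left(-43680 + 20808\right)} = \sqrt{-42880 - 22872} = \sqrt{-65752} = 2 i \sqrt{16438}$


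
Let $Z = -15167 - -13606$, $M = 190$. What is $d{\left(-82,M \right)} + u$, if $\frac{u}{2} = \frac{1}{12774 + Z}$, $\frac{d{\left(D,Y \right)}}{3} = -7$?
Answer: $- \frac{235471}{11213} \approx -21.0$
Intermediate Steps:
$d{\left(D,Y \right)} = -21$ ($d{\left(D,Y \right)} = 3 \left(-7\right) = -21$)
$Z = -1561$ ($Z = -15167 + 13606 = -1561$)
$u = \frac{2}{11213}$ ($u = \frac{2}{12774 - 1561} = \frac{2}{11213} \approx 0.00017836$)
$d{\left(-82,M \right)} + u = -21 + \frac{2}{11213} = - \frac{235471}{11213}$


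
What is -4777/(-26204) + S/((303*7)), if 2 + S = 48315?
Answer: 1276125869/55578684 ≈ 22.961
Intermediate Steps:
S = 48313 (S = -2 + 48315 = 48313)
-4777/(-26204) + S/((303*7)) = -4777/(-26204) + 48313/((303*7)) = -4777*(-1/26204) + 48313/2121 = 4777/26204 + 48313*(1/2121) = 4777/26204 + 48313/2121 = 1276125869/55578684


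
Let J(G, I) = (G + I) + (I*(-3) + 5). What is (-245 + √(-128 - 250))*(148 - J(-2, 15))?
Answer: -42875 + 525*I*√42 ≈ -42875.0 + 3402.4*I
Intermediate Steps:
J(G, I) = 5 + G - 2*I (J(G, I) = (G + I) + (-3*I + 5) = (G + I) + (5 - 3*I) = 5 + G - 2*I)
(-245 + √(-128 - 250))*(148 - J(-2, 15)) = (-245 + √(-128 - 250))*(148 - (5 - 2 - 2*15)) = (-245 + √(-378))*(148 - (5 - 2 - 30)) = (-245 + 3*I*√42)*(148 - 1*(-27)) = (-245 + 3*I*√42)*(148 + 27) = (-245 + 3*I*√42)*175 = -42875 + 525*I*√42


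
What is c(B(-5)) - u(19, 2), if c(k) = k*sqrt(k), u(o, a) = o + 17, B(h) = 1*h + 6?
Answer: -35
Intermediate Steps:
B(h) = 6 + h (B(h) = h + 6 = 6 + h)
u(o, a) = 17 + o
c(k) = k**(3/2)
c(B(-5)) - u(19, 2) = (6 - 5)**(3/2) - (17 + 19) = 1**(3/2) - 1*36 = 1 - 36 = -35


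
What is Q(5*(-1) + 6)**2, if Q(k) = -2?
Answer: 4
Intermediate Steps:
Q(5*(-1) + 6)**2 = (-2)**2 = 4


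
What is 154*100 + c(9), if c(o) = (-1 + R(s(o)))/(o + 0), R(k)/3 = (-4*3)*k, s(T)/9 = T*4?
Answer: 126935/9 ≈ 14104.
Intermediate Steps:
s(T) = 36*T (s(T) = 9*(T*4) = 9*(4*T) = 36*T)
R(k) = -36*k (R(k) = 3*((-4*3)*k) = 3*(-12*k) = -36*k)
c(o) = (-1 - 1296*o)/o (c(o) = (-1 - 1296*o)/(o + 0) = (-1 - 1296*o)/o)
154*100 + c(9) = 154*100 + (-1296 - 1/9) = 15400 + (-1296 - 1*⅑) = 15400 + (-1296 - ⅑) = 15400 - 11665/9 = 126935/9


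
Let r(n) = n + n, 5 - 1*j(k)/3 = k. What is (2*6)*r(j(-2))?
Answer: 504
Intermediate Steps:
j(k) = 15 - 3*k
r(n) = 2*n
(2*6)*r(j(-2)) = (2*6)*(2*(15 - 3*(-2))) = 12*(2*(15 + 6)) = 12*(2*21) = 12*42 = 504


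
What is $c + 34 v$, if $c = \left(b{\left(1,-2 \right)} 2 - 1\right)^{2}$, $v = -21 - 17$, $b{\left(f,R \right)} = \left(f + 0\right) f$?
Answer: $-1291$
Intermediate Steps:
$b{\left(f,R \right)} = f^{2}$ ($b{\left(f,R \right)} = f f = f^{2}$)
$v = -38$ ($v = -21 - 17 = -38$)
$c = 1$ ($c = \left(1^{2} \cdot 2 - 1\right)^{2} = \left(1 \cdot 2 - 1\right)^{2} = \left(2 - 1\right)^{2} = 1^{2} = 1$)
$c + 34 v = 1 + 34 \left(-38\right) = 1 - 1292 = -1291$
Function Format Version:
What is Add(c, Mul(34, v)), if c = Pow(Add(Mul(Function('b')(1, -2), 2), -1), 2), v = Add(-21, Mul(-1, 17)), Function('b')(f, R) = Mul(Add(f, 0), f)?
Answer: -1291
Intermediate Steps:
Function('b')(f, R) = Pow(f, 2) (Function('b')(f, R) = Mul(f, f) = Pow(f, 2))
v = -38 (v = Add(-21, -17) = -38)
c = 1 (c = Pow(Add(Mul(Pow(1, 2), 2), -1), 2) = Pow(Add(Mul(1, 2), -1), 2) = Pow(Add(2, -1), 2) = Pow(1, 2) = 1)
Add(c, Mul(34, v)) = Add(1, Mul(34, -38)) = Add(1, -1292) = -1291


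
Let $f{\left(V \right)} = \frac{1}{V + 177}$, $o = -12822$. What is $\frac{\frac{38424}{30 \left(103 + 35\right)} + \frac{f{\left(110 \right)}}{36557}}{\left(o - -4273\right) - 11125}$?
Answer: $- \frac{33594932863}{71213807718270} \approx -0.00047175$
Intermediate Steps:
$f{\left(V \right)} = \frac{1}{177 + V}$
$\frac{\frac{38424}{30 \left(103 + 35\right)} + \frac{f{\left(110 \right)}}{36557}}{\left(o - -4273\right) - 11125} = \frac{\frac{38424}{30 \left(103 + 35\right)} + \frac{1}{\left(177 + 110\right) 36557}}{\left(-12822 - -4273\right) - 11125} = \frac{\frac{38424}{30 \cdot 138} + \frac{1}{287} \cdot \frac{1}{36557}}{\left(-12822 + \left(-59 + 4332\right)\right) - 11125} = \frac{\frac{38424}{4140} + \frac{1}{287} \cdot \frac{1}{36557}}{\left(-12822 + 4273\right) - 11125} = \frac{38424 \cdot \frac{1}{4140} + \frac{1}{10491859}}{-8549 - 11125} = \frac{\frac{3202}{345} + \frac{1}{10491859}}{-19674} = \frac{33594932863}{3619691355} \left(- \frac{1}{19674}\right) = - \frac{33594932863}{71213807718270}$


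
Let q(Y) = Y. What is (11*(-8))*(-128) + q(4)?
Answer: 11268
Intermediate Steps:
(11*(-8))*(-128) + q(4) = (11*(-8))*(-128) + 4 = -88*(-128) + 4 = 11264 + 4 = 11268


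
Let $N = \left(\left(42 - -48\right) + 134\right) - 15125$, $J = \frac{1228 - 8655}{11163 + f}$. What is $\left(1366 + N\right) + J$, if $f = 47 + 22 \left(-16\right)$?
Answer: $- \frac{146970457}{10858} \approx -13536.0$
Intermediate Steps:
$f = -305$ ($f = 47 - 352 = -305$)
$J = - \frac{7427}{10858}$ ($J = \frac{1228 - 8655}{11163 - 305} = - \frac{7427}{10858} \approx -0.68401$)
$N = -14901$ ($N = \left(\left(42 + 48\right) + 134\right) - 15125 = \left(90 + 134\right) - 15125 = 224 - 15125 = -14901$)
$\left(1366 + N\right) + J = \left(1366 - 14901\right) - \frac{7427}{10858} = -13535 - \frac{7427}{10858} = - \frac{146970457}{10858}$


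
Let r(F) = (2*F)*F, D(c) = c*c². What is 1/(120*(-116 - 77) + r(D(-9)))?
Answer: 1/1039722 ≈ 9.6180e-7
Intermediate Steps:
D(c) = c³
r(F) = 2*F²
1/(120*(-116 - 77) + r(D(-9))) = 1/(120*(-116 - 77) + 2*((-9)³)²) = 1/(120*(-193) + 2*(-729)²) = 1/(-23160 + 2*531441) = 1/(-23160 + 1062882) = 1/1039722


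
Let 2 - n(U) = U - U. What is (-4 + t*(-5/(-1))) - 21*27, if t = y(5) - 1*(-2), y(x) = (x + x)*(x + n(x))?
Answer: -211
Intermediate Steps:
n(U) = 2 (n(U) = 2 - (U - U) = 2 - 1*0 = 2 + 0 = 2)
y(x) = 2*x*(2 + x) (y(x) = (x + x)*(x + 2) = (2*x)*(2 + x) = 2*x*(2 + x))
t = 72 (t = 2*5*(2 + 5) - 1*(-2) = 2*5*7 + 2 = 70 + 2 = 72)
(-4 + t*(-5/(-1))) - 21*27 = (-4 + 72*(-5/(-1))) - 21*27 = (-4 + 72*(-5*(-1))) - 567 = (-4 + 72*5) - 567 = (-4 + 360) - 567 = 356 - 567 = -211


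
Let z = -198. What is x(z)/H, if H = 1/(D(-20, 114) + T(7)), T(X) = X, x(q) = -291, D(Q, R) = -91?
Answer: 24444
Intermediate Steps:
H = -1/84 (H = 1/(-91 + 7) = 1/(-84) = -1/84 ≈ -0.011905)
x(z)/H = -291/(-1/84) = -291*(-84) = 24444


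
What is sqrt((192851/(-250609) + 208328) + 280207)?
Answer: 2*sqrt(7670582316413269)/250609 ≈ 698.95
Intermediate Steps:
sqrt((192851/(-250609) + 208328) + 280207) = sqrt((192851*(-1/250609) + 208328) + 280207) = sqrt((-192851/250609 + 208328) + 280207) = sqrt(52208678901/250609 + 280207) = sqrt(122431074964/250609) = 2*sqrt(7670582316413269)/250609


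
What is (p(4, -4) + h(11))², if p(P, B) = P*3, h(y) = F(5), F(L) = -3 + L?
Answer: 196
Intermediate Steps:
h(y) = 2 (h(y) = -3 + 5 = 2)
p(P, B) = 3*P
(p(4, -4) + h(11))² = (3*4 + 2)² = (12 + 2)² = 14² = 196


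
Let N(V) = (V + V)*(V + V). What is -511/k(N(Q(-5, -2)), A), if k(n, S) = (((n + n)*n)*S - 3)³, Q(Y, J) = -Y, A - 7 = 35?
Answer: -511/592697649622679973 ≈ -8.6216e-16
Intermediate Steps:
A = 42 (A = 7 + 35 = 42)
N(V) = 4*V² (N(V) = (2*V)*(2*V) = 4*V²)
k(n, S) = (-3 + 2*S*n²)³ (k(n, S) = (((2*n)*n)*S - 3)³ = ((2*n²)*S - 3)³ = (2*S*n² - 3)³ = (-3 + 2*S*n²)³)
-511/k(N(Q(-5, -2)), A) = -511/(-3 + 2*42*(4*(-1*(-5))²)²)³ = -511/(-3 + 2*42*(4*5²)²)³ = -511/(-3 + 2*42*(4*25)²)³ = -511/(-3 + 2*42*100²)³ = -511/(-3 + 2*42*10000)³ = -511/(-3 + 840000)³ = -511/(839997³) = -511/592697649622679973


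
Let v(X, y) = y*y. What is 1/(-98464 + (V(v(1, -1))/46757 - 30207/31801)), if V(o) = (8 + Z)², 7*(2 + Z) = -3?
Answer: -1486919357/146409438969218 ≈ -1.0156e-5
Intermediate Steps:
Z = -17/7 (Z = -2 + (⅐)*(-3) = -2 - 3/7 = -17/7 ≈ -2.4286)
v(X, y) = y²
V(o) = 1521/49 (V(o) = (8 - 17/7)² = (39/7)² = 1521/49)
1/(-98464 + (V(v(1, -1))/46757 - 30207/31801)) = 1/(-98464 + ((1521/49)/46757 - 30207/31801)) = 1/(-98464 + ((1521/49)*(1/46757) - 30207*1/31801)) = 1/(-98464 + (1521/2291093 - 30207/31801)) = 1/(-98464 - 1411401570/1486919357) = 1/(-146409438969218/1486919357) = -1486919357/146409438969218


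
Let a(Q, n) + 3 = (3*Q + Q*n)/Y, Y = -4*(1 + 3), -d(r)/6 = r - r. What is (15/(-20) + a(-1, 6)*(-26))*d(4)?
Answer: 0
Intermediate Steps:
d(r) = 0 (d(r) = -6*(r - r) = -6*0 = 0)
Y = -16 (Y = -4*4 = -16)
a(Q, n) = -3 - 3*Q/16 - Q*n/16 (a(Q, n) = -3 + (3*Q + Q*n)/(-16) = -3 + (3*Q + Q*n)*(-1/16) = -3 + (-3*Q/16 - Q*n/16) = -3 - 3*Q/16 - Q*n/16)
(15/(-20) + a(-1, 6)*(-26))*d(4) = (15/(-20) + (-3 - 3/16*(-1) - 1/16*(-1)*6)*(-26))*0 = (15*(-1/20) + (-3 + 3/16 + 3/8)*(-26))*0 = (-¾ - 39/16*(-26))*0 = (-¾ + 507/8)*0 = (501/8)*0 = 0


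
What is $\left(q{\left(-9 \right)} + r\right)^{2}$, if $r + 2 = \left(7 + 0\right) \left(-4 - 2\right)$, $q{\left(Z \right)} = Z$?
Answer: $2809$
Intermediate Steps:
$r = -44$ ($r = -2 + \left(7 + 0\right) \left(-4 - 2\right) = -2 + 7 \left(-6\right) = -2 - 42 = -44$)
$\left(q{\left(-9 \right)} + r\right)^{2} = \left(-9 - 44\right)^{2} = \left(-53\right)^{2} = 2809$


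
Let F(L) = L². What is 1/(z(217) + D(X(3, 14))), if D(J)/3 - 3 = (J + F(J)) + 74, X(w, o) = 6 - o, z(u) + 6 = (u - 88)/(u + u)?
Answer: 434/170691 ≈ 0.0025426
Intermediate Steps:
z(u) = -6 + (-88 + u)/(2*u) (z(u) = -6 + (u - 88)/(u + u) = -6 + (-88 + u)/((2*u)) = -6 + (-88 + u)*(1/(2*u)) = -6 + (-88 + u)/(2*u))
D(J) = 231 + 3*J + 3*J² (D(J) = 9 + 3*((J + J²) + 74) = 9 + 3*(74 + J + J²) = 9 + (222 + 3*J + 3*J²) = 231 + 3*J + 3*J²)
1/(z(217) + D(X(3, 14))) = 1/((-11/2 - 44/217) + (231 + 3*(6 - 1*14) + 3*(6 - 1*14)²)) = 1/((-11/2 - 44*1/217) + (231 + 3*(6 - 14) + 3*(6 - 14)²)) = 1/((-11/2 - 44/217) + (231 + 3*(-8) + 3*(-8)²)) = 1/(-2475/434 + (231 - 24 + 3*64)) = 1/(-2475/434 + (231 - 24 + 192)) = 1/(-2475/434 + 399) = 1/(170691/434) = 434/170691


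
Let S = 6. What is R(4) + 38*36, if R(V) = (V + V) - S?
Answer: 1370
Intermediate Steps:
R(V) = -6 + 2*V (R(V) = (V + V) - 1*6 = 2*V - 6 = -6 + 2*V)
R(4) + 38*36 = (-6 + 2*4) + 38*36 = (-6 + 8) + 1368 = 2 + 1368 = 1370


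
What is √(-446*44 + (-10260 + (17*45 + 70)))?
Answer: I*√29049 ≈ 170.44*I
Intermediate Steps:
√(-446*44 + (-10260 + (17*45 + 70))) = √(-19624 + (-10260 + (765 + 70))) = √(-19624 + (-10260 + 835)) = √(-19624 - 9425) = √(-29049) = I*√29049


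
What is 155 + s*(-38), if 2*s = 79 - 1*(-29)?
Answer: -1897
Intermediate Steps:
s = 54 (s = (79 - 1*(-29))/2 = (79 + 29)/2 = (1/2)*108 = 54)
155 + s*(-38) = 155 + 54*(-38) = 155 - 2052 = -1897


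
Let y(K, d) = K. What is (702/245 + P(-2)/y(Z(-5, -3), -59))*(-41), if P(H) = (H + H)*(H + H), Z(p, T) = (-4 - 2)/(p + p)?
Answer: -889946/735 ≈ -1210.8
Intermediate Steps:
Z(p, T) = -3/p (Z(p, T) = -6*1/(2*p) = -3/p)
P(H) = 4*H**2 (P(H) = (2*H)*(2*H) = 4*H**2)
(702/245 + P(-2)/y(Z(-5, -3), -59))*(-41) = (702/245 + (4*(-2)**2)/((-3/(-5))))*(-41) = (702*(1/245) + (4*4)/((-3*(-1/5))))*(-41) = (702/245 + 16/(3/5))*(-41) = (702/245 + 16*(5/3))*(-41) = (702/245 + 80/3)*(-41) = (21706/735)*(-41) = -889946/735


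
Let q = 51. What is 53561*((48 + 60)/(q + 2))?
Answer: 5784588/53 ≈ 1.0914e+5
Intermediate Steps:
53561*((48 + 60)/(q + 2)) = 53561*((48 + 60)/(51 + 2)) = 53561*(108/53) = 5784588/53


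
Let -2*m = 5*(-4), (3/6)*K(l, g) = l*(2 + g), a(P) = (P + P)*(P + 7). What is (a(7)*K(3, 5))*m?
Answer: 82320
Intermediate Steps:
a(P) = 2*P*(7 + P) (a(P) = (2*P)*(7 + P) = 2*P*(7 + P))
K(l, g) = 2*l*(2 + g) (K(l, g) = 2*(l*(2 + g)) = 2*l*(2 + g))
m = 10 (m = -5*(-4)/2 = -1/2*(-20) = 10)
(a(7)*K(3, 5))*m = ((2*7*(7 + 7))*(2*3*(2 + 5)))*10 = ((2*7*14)*(2*3*7))*10 = (196*42)*10 = 8232*10 = 82320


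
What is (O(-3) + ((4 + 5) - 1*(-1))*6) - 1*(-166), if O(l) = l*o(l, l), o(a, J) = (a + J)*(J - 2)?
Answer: 136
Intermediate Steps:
o(a, J) = (-2 + J)*(J + a) (o(a, J) = (J + a)*(-2 + J) = (-2 + J)*(J + a))
O(l) = l*(-4*l + 2*l**2) (O(l) = l*(l**2 - 2*l - 2*l + l*l) = l*(l**2 - 2*l - 2*l + l**2) = l*(-4*l + 2*l**2))
(O(-3) + ((4 + 5) - 1*(-1))*6) - 1*(-166) = (2*(-3)**2*(-2 - 3) + ((4 + 5) - 1*(-1))*6) - 1*(-166) = (2*9*(-5) + (9 + 1)*6) + 166 = (-90 + 10*6) + 166 = (-90 + 60) + 166 = -30 + 166 = 136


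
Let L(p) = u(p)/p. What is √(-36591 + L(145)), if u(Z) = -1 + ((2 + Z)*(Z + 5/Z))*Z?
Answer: I*√321071470/145 ≈ 123.58*I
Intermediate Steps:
u(Z) = -1 + Z*(2 + Z)*(Z + 5/Z)
L(p) = (9 + p³ + 2*p² + 5*p)/p
√(-36591 + L(145)) = √(-36591 + (5 + 145² + 2*145 + 9/145)) = √(-36591 + (5 + 21025 + 290 + 9*(1/145))) = √(-36591 + (5 + 21025 + 290 + 9/145)) = √(-36591 + 3091409/145) = √(-2214286/145) = I*√321071470/145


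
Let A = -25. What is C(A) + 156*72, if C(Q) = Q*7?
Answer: 11057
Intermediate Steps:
C(Q) = 7*Q
C(A) + 156*72 = 7*(-25) + 156*72 = -175 + 11232 = 11057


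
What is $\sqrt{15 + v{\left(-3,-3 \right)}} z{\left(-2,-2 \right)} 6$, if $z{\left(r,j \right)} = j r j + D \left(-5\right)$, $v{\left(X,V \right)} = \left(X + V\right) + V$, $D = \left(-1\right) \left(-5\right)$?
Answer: $- 198 \sqrt{6} \approx -485.0$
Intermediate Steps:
$D = 5$
$v{\left(X,V \right)} = X + 2 V$ ($v{\left(X,V \right)} = \left(V + X\right) + V = X + 2 V$)
$z{\left(r,j \right)} = -25 + r j^{2}$ ($z{\left(r,j \right)} = j r j + 5 \left(-5\right) = r j^{2} - 25 = -25 + r j^{2}$)
$\sqrt{15 + v{\left(-3,-3 \right)}} z{\left(-2,-2 \right)} 6 = \sqrt{15 + \left(-3 + 2 \left(-3\right)\right)} \left(-25 - 2 \left(-2\right)^{2}\right) 6 = \sqrt{15 - 9} \left(-25 - 8\right) 6 = \sqrt{6} \left(-33\right) 6 = - 33 \sqrt{6} \cdot 6 = - 198 \sqrt{6}$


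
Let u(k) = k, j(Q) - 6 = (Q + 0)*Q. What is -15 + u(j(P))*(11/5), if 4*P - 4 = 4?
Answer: 7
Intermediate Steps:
P = 2 (P = 1 + (¼)*4 = 1 + 1 = 2)
j(Q) = 6 + Q² (j(Q) = 6 + (Q + 0)*Q = 6 + Q*Q = 6 + Q²)
-15 + u(j(P))*(11/5) = -15 + (6 + 2²)*(11/5) = -15 + (6 + 4)*(11*(⅕)) = -15 + 10*(11/5) = -15 + 22 = 7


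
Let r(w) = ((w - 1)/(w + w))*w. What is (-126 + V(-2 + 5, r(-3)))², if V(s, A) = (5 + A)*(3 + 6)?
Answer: 9801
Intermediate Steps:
r(w) = -½ + w/2 (r(w) = ((-1 + w)/((2*w)))*w = ((-1 + w)*(1/(2*w)))*w = ((-1 + w)/(2*w))*w = -½ + w/2)
V(s, A) = 45 + 9*A (V(s, A) = (5 + A)*9 = 45 + 9*A)
(-126 + V(-2 + 5, r(-3)))² = (-126 + (45 + 9*(-½ + (½)*(-3))))² = (-126 + (45 + 9*(-½ - 3/2)))² = (-126 + (45 + 9*(-2)))² = (-126 + (45 - 18))² = (-126 + 27)² = (-99)² = 9801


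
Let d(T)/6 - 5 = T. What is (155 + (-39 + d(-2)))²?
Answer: 17956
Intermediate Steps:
d(T) = 30 + 6*T
(155 + (-39 + d(-2)))² = (155 + (-39 + (30 + 6*(-2))))² = (155 + (-39 + (30 - 12)))² = (155 + (-39 + 18))² = (155 - 21)² = 134² = 17956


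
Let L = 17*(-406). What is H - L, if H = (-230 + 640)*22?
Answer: 15922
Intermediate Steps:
H = 9020 (H = 410*22 = 9020)
L = -6902
H - L = 9020 - 1*(-6902) = 9020 + 6902 = 15922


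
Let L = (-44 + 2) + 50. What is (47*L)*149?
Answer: 56024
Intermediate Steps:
L = 8 (L = -42 + 50 = 8)
(47*L)*149 = (47*8)*149 = 376*149 = 56024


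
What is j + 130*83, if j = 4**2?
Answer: 10806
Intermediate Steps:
j = 16
j + 130*83 = 16 + 130*83 = 16 + 10790 = 10806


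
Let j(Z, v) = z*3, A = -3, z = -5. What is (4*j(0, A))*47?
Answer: -2820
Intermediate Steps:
j(Z, v) = -15 (j(Z, v) = -5*3 = -15)
(4*j(0, A))*47 = (4*(-15))*47 = -60*47 = -2820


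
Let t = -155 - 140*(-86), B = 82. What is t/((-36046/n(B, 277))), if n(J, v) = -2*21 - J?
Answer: 736870/18023 ≈ 40.885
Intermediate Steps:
n(J, v) = -42 - J
t = 11885 (t = -155 + 12040 = 11885)
t/((-36046/n(B, 277))) = 11885/((-36046/(-42 - 1*82))) = 11885/((-36046/(-42 - 82))) = 11885/((-36046/(-124))) = 11885/((-36046*(-1/124))) = 11885/(18023/62) = 11885*(62/18023) = 736870/18023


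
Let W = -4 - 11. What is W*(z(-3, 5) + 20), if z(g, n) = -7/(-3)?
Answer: -335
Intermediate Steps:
z(g, n) = 7/3 (z(g, n) = -7*(-⅓) = 7/3)
W = -15
W*(z(-3, 5) + 20) = -15*(7/3 + 20) = -15*67/3 = -335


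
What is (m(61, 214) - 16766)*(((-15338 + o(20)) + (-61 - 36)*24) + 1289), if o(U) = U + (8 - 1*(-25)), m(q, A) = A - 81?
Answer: 271517092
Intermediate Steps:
m(q, A) = -81 + A
o(U) = 33 + U (o(U) = U + (8 + 25) = U + 33 = 33 + U)
(m(61, 214) - 16766)*(((-15338 + o(20)) + (-61 - 36)*24) + 1289) = ((-81 + 214) - 16766)*(((-15338 + (33 + 20)) + (-61 - 36)*24) + 1289) = (133 - 16766)*(((-15338 + 53) - 97*24) + 1289) = -16633*((-15285 - 2328) + 1289) = -16633*(-17613 + 1289) = -16633*(-16324) = 271517092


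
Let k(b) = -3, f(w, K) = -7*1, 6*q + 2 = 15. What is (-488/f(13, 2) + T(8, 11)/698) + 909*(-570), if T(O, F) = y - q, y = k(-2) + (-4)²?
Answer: -15187454881/29316 ≈ -5.1806e+5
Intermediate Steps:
q = 13/6 (q = -⅓ + (⅙)*15 = -⅓ + 5/2 = 13/6 ≈ 2.1667)
f(w, K) = -7
y = 13 (y = -3 + (-4)² = -3 + 16 = 13)
T(O, F) = 65/6 (T(O, F) = 13 - 1*13/6 = 13 - 13/6 = 65/6)
(-488/f(13, 2) + T(8, 11)/698) + 909*(-570) = (-488/(-7) + (65/6)/698) + 909*(-570) = (-488*(-⅐) + (65/6)*(1/698)) - 518130 = (488/7 + 65/4188) - 518130 = 2044199/29316 - 518130 = -15187454881/29316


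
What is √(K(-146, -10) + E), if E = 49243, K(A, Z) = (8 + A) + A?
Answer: √48959 ≈ 221.27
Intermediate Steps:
K(A, Z) = 8 + 2*A
√(K(-146, -10) + E) = √((8 + 2*(-146)) + 49243) = √((8 - 292) + 49243) = √(-284 + 49243) = √48959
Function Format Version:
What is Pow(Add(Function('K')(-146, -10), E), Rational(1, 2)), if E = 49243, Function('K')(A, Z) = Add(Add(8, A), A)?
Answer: Pow(48959, Rational(1, 2)) ≈ 221.27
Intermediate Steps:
Function('K')(A, Z) = Add(8, Mul(2, A))
Pow(Add(Function('K')(-146, -10), E), Rational(1, 2)) = Pow(Add(Add(8, Mul(2, -146)), 49243), Rational(1, 2)) = Pow(Add(Add(8, -292), 49243), Rational(1, 2)) = Pow(Add(-284, 49243), Rational(1, 2)) = Pow(48959, Rational(1, 2))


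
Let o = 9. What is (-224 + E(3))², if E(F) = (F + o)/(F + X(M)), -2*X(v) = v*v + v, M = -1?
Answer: 48400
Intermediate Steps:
X(v) = -v/2 - v²/2 (X(v) = -(v*v + v)/2 = -(v² + v)/2 = -(v + v²)/2 = -v/2 - v²/2)
E(F) = (9 + F)/F (E(F) = (F + 9)/(F - ½*(-1)*(1 - 1)) = (9 + F)/(F - ½*(-1)*0) = (9 + F)/(F + 0) = (9 + F)/F)
(-224 + E(3))² = (-224 + (9 + 3)/3)² = (-224 + (⅓)*12)² = (-224 + 4)² = (-220)² = 48400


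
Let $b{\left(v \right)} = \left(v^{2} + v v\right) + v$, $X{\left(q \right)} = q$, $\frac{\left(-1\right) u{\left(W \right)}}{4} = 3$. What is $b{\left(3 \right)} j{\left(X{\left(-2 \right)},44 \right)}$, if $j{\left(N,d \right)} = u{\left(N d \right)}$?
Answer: $-252$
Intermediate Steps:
$u{\left(W \right)} = -12$ ($u{\left(W \right)} = \left(-4\right) 3 = -12$)
$j{\left(N,d \right)} = -12$
$b{\left(v \right)} = v + 2 v^{2}$ ($b{\left(v \right)} = \left(v^{2} + v^{2}\right) + v = 2 v^{2} + v = v + 2 v^{2}$)
$b{\left(3 \right)} j{\left(X{\left(-2 \right)},44 \right)} = 3 \left(1 + 2 \cdot 3\right) \left(-12\right) = 3 \left(1 + 6\right) \left(-12\right) = 3 \cdot 7 \left(-12\right) = 21 \left(-12\right) = -252$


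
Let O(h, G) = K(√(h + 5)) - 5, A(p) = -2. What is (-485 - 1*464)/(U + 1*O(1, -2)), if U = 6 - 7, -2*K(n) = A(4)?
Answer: 949/5 ≈ 189.80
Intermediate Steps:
K(n) = 1 (K(n) = -½*(-2) = 1)
U = -1
O(h, G) = -4 (O(h, G) = 1 - 5 = -4)
(-485 - 1*464)/(U + 1*O(1, -2)) = (-485 - 1*464)/(-1 + 1*(-4)) = (-485 - 464)/(-1 - 4) = -949/(-5) = -949*(-⅕) = 949/5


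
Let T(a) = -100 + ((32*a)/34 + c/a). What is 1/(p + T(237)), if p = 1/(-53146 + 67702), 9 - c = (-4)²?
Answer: 6516236/801688321 ≈ 0.0081281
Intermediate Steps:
c = -7 (c = 9 - 1*(-4)² = 9 - 1*16 = 9 - 16 = -7)
T(a) = -100 - 7/a + 16*a/17 (T(a) = -100 + ((32*a)/34 - 7/a) = -100 + ((32*a)*(1/34) - 7/a) = -100 + (16*a/17 - 7/a) = -100 + (-7/a + 16*a/17) = -100 - 7/a + 16*a/17)
p = 1/14556 ≈ 6.8700e-5
1/(p + T(237)) = 1/(1/14556 + (-100 - 7/237 + (16/17)*237)) = 1/(1/14556 + (-100 - 7*1/237 + 3792/17)) = 1/(1/14556 + (-100 - 7/237 + 3792/17)) = 1/(1/14556 + 495685/4029) = 1/(801688321/6516236) = 6516236/801688321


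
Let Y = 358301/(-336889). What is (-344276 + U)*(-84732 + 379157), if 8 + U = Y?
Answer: -34149134115018225/336889 ≈ -1.0137e+11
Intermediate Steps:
Y = -358301/336889 (Y = 358301*(-1/336889) = -358301/336889 ≈ -1.0636)
U = -3053413/336889 (U = -8 - 358301/336889 = -3053413/336889 ≈ -9.0636)
(-344276 + U)*(-84732 + 379157) = (-344276 - 3053413/336889)*(-84732 + 379157) = -115985850777/336889*294425 = -34149134115018225/336889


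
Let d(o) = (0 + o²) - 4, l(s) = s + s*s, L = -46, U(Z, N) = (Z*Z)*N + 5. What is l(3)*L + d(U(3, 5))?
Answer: 1944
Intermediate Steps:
U(Z, N) = 5 + N*Z² (U(Z, N) = Z²*N + 5 = N*Z² + 5 = 5 + N*Z²)
l(s) = s + s²
d(o) = -4 + o² (d(o) = o² - 4 = -4 + o²)
l(3)*L + d(U(3, 5)) = (3*(1 + 3))*(-46) + (-4 + (5 + 5*3²)²) = (3*4)*(-46) + (-4 + (5 + 5*9)²) = 12*(-46) + (-4 + (5 + 45)²) = -552 + (-4 + 50²) = -552 + (-4 + 2500) = -552 + 2496 = 1944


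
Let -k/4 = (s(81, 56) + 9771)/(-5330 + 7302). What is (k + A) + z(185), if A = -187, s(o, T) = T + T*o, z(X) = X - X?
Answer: -106554/493 ≈ -216.13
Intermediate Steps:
z(X) = 0
k = -14363/493 (k = -4*(56*(1 + 81) + 9771)/(-5330 + 7302) = -4*(56*82 + 9771)/1972 = -4*(4592 + 9771)/1972 = -57452/1972 = -4*14363/1972 = -14363/493 ≈ -29.134)
(k + A) + z(185) = (-14363/493 - 187) + 0 = -106554/493 + 0 = -106554/493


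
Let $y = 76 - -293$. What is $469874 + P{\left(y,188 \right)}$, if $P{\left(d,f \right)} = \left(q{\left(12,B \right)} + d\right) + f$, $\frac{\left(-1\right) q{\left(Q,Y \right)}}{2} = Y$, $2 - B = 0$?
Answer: $470427$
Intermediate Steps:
$B = 2$ ($B = 2 - 0 = 2 + 0 = 2$)
$q{\left(Q,Y \right)} = - 2 Y$
$y = 369$ ($y = 76 + 293 = 369$)
$P{\left(d,f \right)} = -4 + d + f$ ($P{\left(d,f \right)} = \left(\left(-2\right) 2 + d\right) + f = \left(-4 + d\right) + f = -4 + d + f$)
$469874 + P{\left(y,188 \right)} = 469874 + \left(-4 + 369 + 188\right) = 469874 + 553 = 470427$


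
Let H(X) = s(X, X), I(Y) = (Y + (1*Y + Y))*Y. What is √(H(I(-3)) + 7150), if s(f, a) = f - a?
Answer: 5*√286 ≈ 84.558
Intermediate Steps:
I(Y) = 3*Y² (I(Y) = (Y + (Y + Y))*Y = (Y + 2*Y)*Y = (3*Y)*Y = 3*Y²)
H(X) = 0 (H(X) = X - X = 0)
√(H(I(-3)) + 7150) = √(0 + 7150) = √7150 = 5*√286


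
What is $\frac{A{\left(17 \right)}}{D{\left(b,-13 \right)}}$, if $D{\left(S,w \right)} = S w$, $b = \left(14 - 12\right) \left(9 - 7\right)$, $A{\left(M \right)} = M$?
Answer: $- \frac{17}{52} \approx -0.32692$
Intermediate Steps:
$b = 4$ ($b = 2 \cdot 2 = 4$)
$\frac{A{\left(17 \right)}}{D{\left(b,-13 \right)}} = \frac{17}{4 \left(-13\right)} = \frac{17}{-52} = 17 \left(- \frac{1}{52}\right) = - \frac{17}{52}$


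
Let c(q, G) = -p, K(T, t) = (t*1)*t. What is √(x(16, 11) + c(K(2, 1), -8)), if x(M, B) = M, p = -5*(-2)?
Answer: √6 ≈ 2.4495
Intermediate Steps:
K(T, t) = t² (K(T, t) = t*t = t²)
p = 10
c(q, G) = -10 (c(q, G) = -1*10 = -10)
√(x(16, 11) + c(K(2, 1), -8)) = √(16 - 10) = √6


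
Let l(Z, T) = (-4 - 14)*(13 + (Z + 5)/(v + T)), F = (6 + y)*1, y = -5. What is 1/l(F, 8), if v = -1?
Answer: -7/1746 ≈ -0.0040092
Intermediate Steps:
F = 1 (F = (6 - 5)*1 = 1*1 = 1)
l(Z, T) = -234 - 18*(5 + Z)/(-1 + T) (l(Z, T) = (-4 - 14)*(13 + (Z + 5)/(-1 + T)) = -18*(13 + (5 + Z)/(-1 + T)) = -234 - 18*(5 + Z)/(-1 + T))
1/l(F, 8) = 1/(18*(8 - 1*1 - 13*8)/(-1 + 8)) = 1/(18*(8 - 1 - 104)/7) = 1/(18*(⅐)*(-97)) = 1/(-1746/7) = -7/1746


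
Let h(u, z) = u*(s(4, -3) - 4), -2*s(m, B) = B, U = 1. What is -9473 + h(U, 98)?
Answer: -18951/2 ≈ -9475.5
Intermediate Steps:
s(m, B) = -B/2
h(u, z) = -5*u/2 (h(u, z) = u*(-½*(-3) - 4) = u*(3/2 - 4) = u*(-5/2) = -5*u/2)
-9473 + h(U, 98) = -9473 - 5/2*1 = -9473 - 5/2 = -18951/2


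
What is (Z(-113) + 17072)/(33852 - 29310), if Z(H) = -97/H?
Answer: 1929233/513246 ≈ 3.7589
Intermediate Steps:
(Z(-113) + 17072)/(33852 - 29310) = (-97/(-113) + 17072)/(33852 - 29310) = (-97*(-1/113) + 17072)/4542 = (97/113 + 17072)*(1/4542) = (1929233/113)*(1/4542) = 1929233/513246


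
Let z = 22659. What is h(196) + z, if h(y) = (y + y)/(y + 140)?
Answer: 135961/6 ≈ 22660.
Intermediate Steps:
h(y) = 2*y/(140 + y) (h(y) = (2*y)/(140 + y) = 2*y/(140 + y))
h(196) + z = 2*196/(140 + 196) + 22659 = 2*196/336 + 22659 = 2*196*(1/336) + 22659 = 7/6 + 22659 = 135961/6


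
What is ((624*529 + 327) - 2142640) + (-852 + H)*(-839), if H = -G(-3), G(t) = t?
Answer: -1099906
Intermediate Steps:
H = 3 (H = -1*(-3) = 3)
((624*529 + 327) - 2142640) + (-852 + H)*(-839) = ((624*529 + 327) - 2142640) + (-852 + 3)*(-839) = ((330096 + 327) - 2142640) - 849*(-839) = (330423 - 2142640) + 712311 = -1812217 + 712311 = -1099906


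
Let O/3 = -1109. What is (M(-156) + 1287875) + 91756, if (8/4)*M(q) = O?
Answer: 2755935/2 ≈ 1.3780e+6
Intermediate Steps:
O = -3327 (O = 3*(-1109) = -3327)
M(q) = -3327/2 (M(q) = (½)*(-3327) = -3327/2)
(M(-156) + 1287875) + 91756 = (-3327/2 + 1287875) + 91756 = 2572423/2 + 91756 = 2755935/2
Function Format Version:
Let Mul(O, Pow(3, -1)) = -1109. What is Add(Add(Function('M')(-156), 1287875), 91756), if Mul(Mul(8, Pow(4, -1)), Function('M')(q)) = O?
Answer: Rational(2755935, 2) ≈ 1.3780e+6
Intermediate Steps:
O = -3327 (O = Mul(3, -1109) = -3327)
Function('M')(q) = Rational(-3327, 2) (Function('M')(q) = Mul(Rational(1, 2), -3327) = Rational(-3327, 2))
Add(Add(Function('M')(-156), 1287875), 91756) = Add(Add(Rational(-3327, 2), 1287875), 91756) = Add(Rational(2572423, 2), 91756) = Rational(2755935, 2)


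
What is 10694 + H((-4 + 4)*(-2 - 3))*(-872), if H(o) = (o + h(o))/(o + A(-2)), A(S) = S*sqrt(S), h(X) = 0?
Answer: 10694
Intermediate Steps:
A(S) = S**(3/2)
H(o) = o/(o - 2*I*sqrt(2)) (H(o) = (o + 0)/(o + (-2)**(3/2)) = o/(o - 2*I*sqrt(2)))
10694 + H((-4 + 4)*(-2 - 3))*(-872) = 10694 + (((-4 + 4)*(-2 - 3))/((-4 + 4)*(-2 - 3) - 2*I*sqrt(2)))*(-872) = 10694 + ((0*(-5))/(0*(-5) - 2*I*sqrt(2)))*(-872) = 10694 + (0/(0 - 2*I*sqrt(2)))*(-872) = 10694 + (0/((-2*I*sqrt(2))))*(-872) = 10694 + (0*(I*sqrt(2)/4))*(-872) = 10694 + 0*(-872) = 10694 + 0 = 10694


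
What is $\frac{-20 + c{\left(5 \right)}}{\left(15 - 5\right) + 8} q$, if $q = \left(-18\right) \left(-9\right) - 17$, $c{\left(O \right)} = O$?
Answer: $- \frac{725}{6} \approx -120.83$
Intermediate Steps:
$q = 145$ ($q = 162 - 17 = 145$)
$\frac{-20 + c{\left(5 \right)}}{\left(15 - 5\right) + 8} q = \frac{-20 + 5}{\left(15 - 5\right) + 8} \cdot 145 = - \frac{15}{\left(15 - 5\right) + 8} \cdot 145 = - \frac{15}{10 + 8} \cdot 145 = - \frac{15}{18} \cdot 145 = \left(-15\right) \frac{1}{18} \cdot 145 = \left(- \frac{5}{6}\right) 145 = - \frac{725}{6}$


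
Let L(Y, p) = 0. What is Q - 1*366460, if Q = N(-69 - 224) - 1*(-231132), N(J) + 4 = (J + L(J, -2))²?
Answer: -49483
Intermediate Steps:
N(J) = -4 + J² (N(J) = -4 + (J + 0)² = -4 + J²)
Q = 316977 (Q = (-4 + (-69 - 224)²) - 1*(-231132) = (-4 + (-293)²) + 231132 = (-4 + 85849) + 231132 = 85845 + 231132 = 316977)
Q - 1*366460 = 316977 - 1*366460 = 316977 - 366460 = -49483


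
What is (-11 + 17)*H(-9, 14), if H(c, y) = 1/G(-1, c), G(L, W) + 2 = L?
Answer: -2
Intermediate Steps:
G(L, W) = -2 + L
H(c, y) = -⅓ (H(c, y) = 1/(-2 - 1) = 1/(-3) = -⅓)
(-11 + 17)*H(-9, 14) = (-11 + 17)*(-⅓) = 6*(-⅓) = -2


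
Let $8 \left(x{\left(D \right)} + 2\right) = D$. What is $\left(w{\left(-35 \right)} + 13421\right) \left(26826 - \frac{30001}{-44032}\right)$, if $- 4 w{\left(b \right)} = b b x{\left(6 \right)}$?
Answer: $\frac{260888176384813}{704512} \approx 3.7031 \cdot 10^{8}$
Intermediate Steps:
$x{\left(D \right)} = -2 + \frac{D}{8}$
$w{\left(b \right)} = \frac{5 b^{2}}{16}$ ($w{\left(b \right)} = - \frac{b b \left(-2 + \frac{1}{8} \cdot 6\right)}{4} = - \frac{b^{2} \left(-2 + \frac{3}{4}\right)}{4} = - \frac{b^{2} \left(- \frac{5}{4}\right)}{4} = - \frac{\left(- \frac{5}{4}\right) b^{2}}{4} = \frac{5 b^{2}}{16}$)
$\left(w{\left(-35 \right)} + 13421\right) \left(26826 - \frac{30001}{-44032}\right) = \left(\frac{5 \left(-35\right)^{2}}{16} + 13421\right) \left(26826 - \frac{30001}{-44032}\right) = \left(\frac{5}{16} \cdot 1225 + 13421\right) \left(26826 - - \frac{30001}{44032}\right) = \left(\frac{6125}{16} + 13421\right) \left(26826 + \frac{30001}{44032}\right) = \frac{220861}{16} \cdot \frac{1181232433}{44032} = \frac{260888176384813}{704512}$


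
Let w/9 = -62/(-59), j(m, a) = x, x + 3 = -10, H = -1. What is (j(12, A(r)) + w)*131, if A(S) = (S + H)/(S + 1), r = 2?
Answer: -27379/59 ≈ -464.05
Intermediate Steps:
A(S) = (-1 + S)/(1 + S) (A(S) = (S - 1)/(S + 1) = (-1 + S)/(1 + S))
x = -13 (x = -3 - 10 = -13)
j(m, a) = -13
w = 558/59 (w = 9*(-62/(-59)) = 9*(-62*(-1/59)) = 9*(62/59) = 558/59 ≈ 9.4576)
(j(12, A(r)) + w)*131 = (-13 + 558/59)*131 = -209/59*131 = -27379/59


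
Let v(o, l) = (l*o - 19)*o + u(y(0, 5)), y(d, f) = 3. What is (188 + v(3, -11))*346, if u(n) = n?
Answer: 12110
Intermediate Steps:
v(o, l) = 3 + o*(-19 + l*o) (v(o, l) = (l*o - 19)*o + 3 = (-19 + l*o)*o + 3 = o*(-19 + l*o) + 3 = 3 + o*(-19 + l*o))
(188 + v(3, -11))*346 = (188 + (3 - 19*3 - 11*3²))*346 = (188 + (3 - 57 - 11*9))*346 = (188 + (3 - 57 - 99))*346 = (188 - 153)*346 = 35*346 = 12110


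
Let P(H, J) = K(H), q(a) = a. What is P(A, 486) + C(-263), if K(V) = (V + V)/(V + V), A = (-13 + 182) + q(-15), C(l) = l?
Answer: -262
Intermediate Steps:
A = 154 (A = (-13 + 182) - 15 = 169 - 15 = 154)
K(V) = 1 (K(V) = (2*V)/((2*V)) = (2*V)*(1/(2*V)) = 1)
P(H, J) = 1
P(A, 486) + C(-263) = 1 - 263 = -262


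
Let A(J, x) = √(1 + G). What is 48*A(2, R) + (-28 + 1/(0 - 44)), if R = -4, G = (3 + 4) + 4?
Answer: -1233/44 + 96*√3 ≈ 138.25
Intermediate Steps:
G = 11 (G = 7 + 4 = 11)
A(J, x) = 2*√3 (A(J, x) = √(1 + 11) = √12 = 2*√3)
48*A(2, R) + (-28 + 1/(0 - 44)) = 48*(2*√3) + (-28 + 1/(0 - 44)) = 96*√3 + (-28 + 1/(-44)) = 96*√3 + (-28 - 1/44) = 96*√3 - 1233/44 = -1233/44 + 96*√3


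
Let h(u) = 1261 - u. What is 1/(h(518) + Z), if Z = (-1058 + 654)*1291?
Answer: -1/520821 ≈ -1.9200e-6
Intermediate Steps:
Z = -521564 (Z = -404*1291 = -521564)
1/(h(518) + Z) = 1/((1261 - 1*518) - 521564) = 1/((1261 - 518) - 521564) = 1/(743 - 521564) = 1/(-520821) = -1/520821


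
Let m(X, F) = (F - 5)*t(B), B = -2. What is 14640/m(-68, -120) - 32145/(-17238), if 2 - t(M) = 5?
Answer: 5875971/143650 ≈ 40.905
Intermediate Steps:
t(M) = -3 (t(M) = 2 - 1*5 = 2 - 5 = -3)
m(X, F) = 15 - 3*F (m(X, F) = (F - 5)*(-3) = (-5 + F)*(-3) = 15 - 3*F)
14640/m(-68, -120) - 32145/(-17238) = 14640/(15 - 3*(-120)) - 32145/(-17238) = 14640/(15 + 360) - 32145*(-1/17238) = 14640/375 + 10715/5746 = 14640*(1/375) + 10715/5746 = 976/25 + 10715/5746 = 5875971/143650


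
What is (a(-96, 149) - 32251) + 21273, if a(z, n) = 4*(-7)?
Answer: -11006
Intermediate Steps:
a(z, n) = -28
(a(-96, 149) - 32251) + 21273 = (-28 - 32251) + 21273 = -32279 + 21273 = -11006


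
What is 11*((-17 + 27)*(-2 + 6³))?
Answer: 23540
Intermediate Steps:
11*((-17 + 27)*(-2 + 6³)) = 11*(10*(-2 + 216)) = 11*(10*214) = 11*2140 = 23540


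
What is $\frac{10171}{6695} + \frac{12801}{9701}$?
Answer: $\frac{184371566}{64948195} \approx 2.8387$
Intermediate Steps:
$\frac{10171}{6695} + \frac{12801}{9701} = \frac{184371566}{64948195}$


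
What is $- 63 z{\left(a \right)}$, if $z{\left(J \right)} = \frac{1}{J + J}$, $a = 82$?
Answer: $- \frac{63}{164} \approx -0.38415$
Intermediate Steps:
$z{\left(J \right)} = \frac{1}{2 J}$
$- 63 z{\left(a \right)} = - 63 \frac{1}{2 \cdot 82} = - 63 \cdot \frac{1}{2} \cdot \frac{1}{82} = \left(-63\right) \frac{1}{164} = - \frac{63}{164}$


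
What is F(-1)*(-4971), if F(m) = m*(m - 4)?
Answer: -24855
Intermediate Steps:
F(m) = m*(-4 + m)
F(-1)*(-4971) = -(-4 - 1)*(-4971) = -1*(-5)*(-4971) = 5*(-4971) = -24855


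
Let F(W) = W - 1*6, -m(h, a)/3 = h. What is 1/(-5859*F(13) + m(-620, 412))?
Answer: -1/39153 ≈ -2.5541e-5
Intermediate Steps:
m(h, a) = -3*h
F(W) = -6 + W (F(W) = W - 6 = -6 + W)
1/(-5859*F(13) + m(-620, 412)) = 1/(-5859*(-6 + 13) - 3*(-620)) = 1/(-5859*7 + 1860) = 1/(-41013 + 1860) = 1/(-39153) = -1/39153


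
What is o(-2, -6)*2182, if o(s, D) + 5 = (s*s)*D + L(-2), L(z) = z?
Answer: -67642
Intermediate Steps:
o(s, D) = -7 + D*s² (o(s, D) = -5 + ((s*s)*D - 2) = -5 + (s²*D - 2) = -5 + (D*s² - 2) = -5 + (-2 + D*s²) = -7 + D*s²)
o(-2, -6)*2182 = (-7 - 6*(-2)²)*2182 = (-7 - 6*4)*2182 = (-7 - 24)*2182 = -31*2182 = -67642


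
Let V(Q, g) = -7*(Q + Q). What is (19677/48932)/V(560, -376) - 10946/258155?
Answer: -120121701269/2829577063040 ≈ -0.042452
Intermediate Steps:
V(Q, g) = -14*Q
(19677/48932)/V(560, -376) - 10946/258155 = (19677/48932)/((-14*560)) - 10946/258155 = (19677*(1/48932))/(-7840) - 10946*1/258155 = (19677/48932)*(-1/7840) - 10946/258155 = -2811/54803840 - 10946/258155 = -120121701269/2829577063040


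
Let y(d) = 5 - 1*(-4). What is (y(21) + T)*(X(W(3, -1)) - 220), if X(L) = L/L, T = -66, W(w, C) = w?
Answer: 12483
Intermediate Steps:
y(d) = 9 (y(d) = 5 + 4 = 9)
X(L) = 1
(y(21) + T)*(X(W(3, -1)) - 220) = (9 - 66)*(1 - 220) = -57*(-219) = 12483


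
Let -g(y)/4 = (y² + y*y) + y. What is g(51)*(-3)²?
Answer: -189108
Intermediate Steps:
g(y) = -8*y² - 4*y (g(y) = -4*((y² + y*y) + y) = -4*((y² + y²) + y) = -4*(2*y² + y) = -4*(y + 2*y²) = -8*y² - 4*y)
g(51)*(-3)² = -4*51*(1 + 2*51)*(-3)² = -4*51*(1 + 102)*9 = -4*51*103*9 = -21012*9 = -189108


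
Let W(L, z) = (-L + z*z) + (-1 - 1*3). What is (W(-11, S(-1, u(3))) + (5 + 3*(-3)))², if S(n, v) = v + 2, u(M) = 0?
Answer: 49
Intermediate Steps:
S(n, v) = 2 + v
W(L, z) = -4 + z² - L (W(L, z) = (-L + z²) + (-1 - 3) = (z² - L) - 4 = -4 + z² - L)
(W(-11, S(-1, u(3))) + (5 + 3*(-3)))² = ((-4 + (2 + 0)² - 1*(-11)) + (5 + 3*(-3)))² = ((-4 + 2² + 11) + (5 - 9))² = ((-4 + 4 + 11) - 4)² = (11 - 4)² = 7² = 49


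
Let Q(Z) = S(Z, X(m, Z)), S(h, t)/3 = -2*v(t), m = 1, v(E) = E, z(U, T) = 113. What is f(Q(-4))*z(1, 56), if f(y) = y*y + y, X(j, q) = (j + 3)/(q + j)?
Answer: 8136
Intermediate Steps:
X(j, q) = (3 + j)/(j + q)
S(h, t) = -6*t (S(h, t) = 3*(-2*t) = -6*t)
Q(Z) = -24/(1 + Z) (Q(Z) = -6*(3 + 1)/(1 + Z) = -6*4/(1 + Z) = -24/(1 + Z))
f(y) = y + y² (f(y) = y² + y = y + y²)
f(Q(-4))*z(1, 56) = ((-24/(1 - 4))*(1 - 24/(1 - 4)))*113 = ((-24/(-3))*(1 - 24/(-3)))*113 = ((-24*(-⅓))*(1 - 24*(-⅓)))*113 = (8*(1 + 8))*113 = (8*9)*113 = 72*113 = 8136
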